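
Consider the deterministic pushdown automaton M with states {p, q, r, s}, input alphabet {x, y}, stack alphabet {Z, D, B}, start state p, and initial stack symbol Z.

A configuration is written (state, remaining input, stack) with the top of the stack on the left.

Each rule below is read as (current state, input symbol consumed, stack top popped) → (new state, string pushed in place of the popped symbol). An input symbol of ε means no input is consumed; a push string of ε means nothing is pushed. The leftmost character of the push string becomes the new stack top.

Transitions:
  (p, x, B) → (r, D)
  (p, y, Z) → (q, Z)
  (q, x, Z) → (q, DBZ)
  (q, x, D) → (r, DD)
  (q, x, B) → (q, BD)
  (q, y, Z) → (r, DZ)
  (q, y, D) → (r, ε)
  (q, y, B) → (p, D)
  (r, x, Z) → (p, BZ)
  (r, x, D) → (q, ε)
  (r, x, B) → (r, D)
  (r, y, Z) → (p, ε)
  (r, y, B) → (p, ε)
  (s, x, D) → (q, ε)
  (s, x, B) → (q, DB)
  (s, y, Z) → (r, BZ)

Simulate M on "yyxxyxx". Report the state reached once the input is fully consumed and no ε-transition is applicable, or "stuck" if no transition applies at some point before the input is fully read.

q

(p, yyxxyxx, Z) ⊢ (q, yxxyxx, Z) ⊢ (r, xxyxx, DZ) ⊢ (q, xyxx, Z) ⊢ (q, yxx, DBZ) ⊢ (r, xx, BZ) ⊢ (r, x, DZ) ⊢ (q, ε, Z)
All input consumed; M is in state q.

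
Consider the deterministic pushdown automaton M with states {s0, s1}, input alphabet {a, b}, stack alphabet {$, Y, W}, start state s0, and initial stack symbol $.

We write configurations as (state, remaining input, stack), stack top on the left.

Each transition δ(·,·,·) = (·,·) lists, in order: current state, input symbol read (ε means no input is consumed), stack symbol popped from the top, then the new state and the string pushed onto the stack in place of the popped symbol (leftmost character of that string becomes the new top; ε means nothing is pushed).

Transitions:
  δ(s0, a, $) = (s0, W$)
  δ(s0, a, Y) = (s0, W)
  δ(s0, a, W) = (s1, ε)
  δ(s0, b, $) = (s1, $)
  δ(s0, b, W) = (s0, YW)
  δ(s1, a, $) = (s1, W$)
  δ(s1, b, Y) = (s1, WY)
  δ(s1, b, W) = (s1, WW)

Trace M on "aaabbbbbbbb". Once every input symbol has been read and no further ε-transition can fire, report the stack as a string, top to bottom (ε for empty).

(s0, aaabbbbbbbb, $) ⊢ (s0, aabbbbbbbb, W$) ⊢ (s1, abbbbbbbb, $) ⊢ (s1, bbbbbbbb, W$) ⊢ (s1, bbbbbbb, WW$) ⊢ (s1, bbbbbb, WWW$) ⊢ (s1, bbbbb, WWWW$) ⊢ (s1, bbbb, WWWWW$) ⊢ (s1, bbb, WWWWWW$) ⊢ (s1, bb, WWWWWWW$) ⊢ (s1, b, WWWWWWWW$) ⊢ (s1, ε, WWWWWWWWW$)
All input consumed in state s1 with stack WWWWWWWWW$.

WWWWWWWWW$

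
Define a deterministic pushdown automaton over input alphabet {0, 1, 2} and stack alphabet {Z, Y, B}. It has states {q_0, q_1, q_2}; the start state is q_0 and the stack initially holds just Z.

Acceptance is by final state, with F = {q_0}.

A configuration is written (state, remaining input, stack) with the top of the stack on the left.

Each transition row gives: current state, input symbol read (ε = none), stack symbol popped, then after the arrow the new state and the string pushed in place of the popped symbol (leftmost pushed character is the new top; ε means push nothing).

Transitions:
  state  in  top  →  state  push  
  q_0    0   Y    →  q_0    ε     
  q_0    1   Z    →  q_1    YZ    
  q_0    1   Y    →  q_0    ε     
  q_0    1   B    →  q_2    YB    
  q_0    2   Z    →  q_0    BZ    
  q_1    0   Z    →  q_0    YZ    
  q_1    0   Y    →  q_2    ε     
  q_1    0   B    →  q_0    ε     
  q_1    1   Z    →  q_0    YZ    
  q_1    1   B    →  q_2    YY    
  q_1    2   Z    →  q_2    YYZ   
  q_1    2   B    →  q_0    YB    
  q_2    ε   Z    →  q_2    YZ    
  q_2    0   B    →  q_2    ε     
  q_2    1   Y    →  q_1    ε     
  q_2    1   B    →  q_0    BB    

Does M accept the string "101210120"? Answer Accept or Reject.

Reject

(q_0, 101210120, Z)
  read 1, top Z: go to q_1, push YZ → (q_1, 01210120, YZ)
  read 0, top Y: go to q_2, push ε → (q_2, 1210120, Z)
  ε-move, top Z: go to q_2, push YZ → (q_2, 1210120, YZ)
  read 1, top Y: go to q_1, push ε → (q_1, 210120, Z)
  read 2, top Z: go to q_2, push YYZ → (q_2, 10120, YYZ)
  read 1, top Y: go to q_1, push ε → (q_1, 0120, YZ)
  read 0, top Y: go to q_2, push ε → (q_2, 120, Z)
  ε-move, top Z: go to q_2, push YZ → (q_2, 120, YZ)
  read 1, top Y: go to q_1, push ε → (q_1, 20, Z)
  read 2, top Z: go to q_2, push YYZ → (q_2, 0, YYZ)
No transition applies at (q_2, 0, YYZ); input not fully consumed.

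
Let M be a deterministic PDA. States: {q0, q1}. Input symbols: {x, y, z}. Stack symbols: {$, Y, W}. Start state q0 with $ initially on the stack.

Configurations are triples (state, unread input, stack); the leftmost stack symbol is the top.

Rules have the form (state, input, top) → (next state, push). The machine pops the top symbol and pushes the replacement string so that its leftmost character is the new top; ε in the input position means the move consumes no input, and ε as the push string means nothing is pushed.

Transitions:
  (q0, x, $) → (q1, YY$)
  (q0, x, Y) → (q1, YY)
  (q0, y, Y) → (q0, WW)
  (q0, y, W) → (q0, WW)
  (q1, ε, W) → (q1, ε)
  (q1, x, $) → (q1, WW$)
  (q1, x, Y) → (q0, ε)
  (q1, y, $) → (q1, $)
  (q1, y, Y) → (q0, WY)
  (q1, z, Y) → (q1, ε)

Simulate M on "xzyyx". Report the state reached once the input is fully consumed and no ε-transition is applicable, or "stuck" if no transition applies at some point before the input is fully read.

stuck

(q0, xzyyx, $) ⊢ (q1, zyyx, YY$) ⊢ (q1, yyx, Y$) ⊢ (q0, yx, WY$) ⊢ (q0, x, WWY$)
No transition for (q0, x, top W); M blocks with input x remaining.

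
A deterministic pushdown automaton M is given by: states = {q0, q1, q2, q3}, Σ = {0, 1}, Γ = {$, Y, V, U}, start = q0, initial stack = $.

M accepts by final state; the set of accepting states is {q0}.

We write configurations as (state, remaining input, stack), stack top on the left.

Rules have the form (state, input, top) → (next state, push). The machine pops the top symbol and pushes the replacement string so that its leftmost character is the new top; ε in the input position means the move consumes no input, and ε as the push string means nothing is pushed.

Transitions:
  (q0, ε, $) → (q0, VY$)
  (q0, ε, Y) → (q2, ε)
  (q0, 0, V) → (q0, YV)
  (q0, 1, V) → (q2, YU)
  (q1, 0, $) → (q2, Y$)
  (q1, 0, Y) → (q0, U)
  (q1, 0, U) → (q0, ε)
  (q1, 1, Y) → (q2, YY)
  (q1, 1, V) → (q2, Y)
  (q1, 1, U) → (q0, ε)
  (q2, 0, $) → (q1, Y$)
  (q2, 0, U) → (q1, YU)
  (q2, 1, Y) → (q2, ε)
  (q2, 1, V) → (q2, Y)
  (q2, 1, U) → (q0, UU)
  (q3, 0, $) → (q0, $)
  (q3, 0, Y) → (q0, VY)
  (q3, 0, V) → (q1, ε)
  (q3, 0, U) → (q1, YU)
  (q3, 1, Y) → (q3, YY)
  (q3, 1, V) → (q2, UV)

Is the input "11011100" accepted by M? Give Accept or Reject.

(q0, 11011100, $) ⊢ (q0, 11011100, VY$) ⊢ (q2, 1011100, YUY$) ⊢ (q2, 011100, UY$) ⊢ (q1, 11100, YUY$) ⊢ (q2, 1100, YYUY$) ⊢ (q2, 100, YUY$) ⊢ (q2, 00, UY$) ⊢ (q1, 0, YUY$) ⊢ (q0, ε, UUY$)
All input consumed; state q0 ∈ F.

Accept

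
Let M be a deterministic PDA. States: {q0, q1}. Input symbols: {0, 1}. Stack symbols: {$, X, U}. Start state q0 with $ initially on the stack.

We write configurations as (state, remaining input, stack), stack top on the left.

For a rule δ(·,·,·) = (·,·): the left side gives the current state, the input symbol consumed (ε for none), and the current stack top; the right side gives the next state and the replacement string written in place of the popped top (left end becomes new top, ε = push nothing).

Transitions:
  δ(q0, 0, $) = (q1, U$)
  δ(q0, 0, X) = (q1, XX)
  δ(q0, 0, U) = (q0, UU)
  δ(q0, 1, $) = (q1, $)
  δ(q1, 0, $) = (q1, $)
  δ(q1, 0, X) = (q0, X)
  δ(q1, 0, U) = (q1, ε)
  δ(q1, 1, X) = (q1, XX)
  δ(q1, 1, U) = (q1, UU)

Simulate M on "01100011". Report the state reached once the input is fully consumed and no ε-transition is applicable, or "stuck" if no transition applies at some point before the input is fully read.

stuck

(q0, 01100011, $) ⊢ (q1, 1100011, U$) ⊢ (q1, 100011, UU$) ⊢ (q1, 00011, UUU$) ⊢ (q1, 0011, UU$) ⊢ (q1, 011, U$) ⊢ (q1, 11, $)
No transition for (q1, 1, top $); M blocks with input 11 remaining.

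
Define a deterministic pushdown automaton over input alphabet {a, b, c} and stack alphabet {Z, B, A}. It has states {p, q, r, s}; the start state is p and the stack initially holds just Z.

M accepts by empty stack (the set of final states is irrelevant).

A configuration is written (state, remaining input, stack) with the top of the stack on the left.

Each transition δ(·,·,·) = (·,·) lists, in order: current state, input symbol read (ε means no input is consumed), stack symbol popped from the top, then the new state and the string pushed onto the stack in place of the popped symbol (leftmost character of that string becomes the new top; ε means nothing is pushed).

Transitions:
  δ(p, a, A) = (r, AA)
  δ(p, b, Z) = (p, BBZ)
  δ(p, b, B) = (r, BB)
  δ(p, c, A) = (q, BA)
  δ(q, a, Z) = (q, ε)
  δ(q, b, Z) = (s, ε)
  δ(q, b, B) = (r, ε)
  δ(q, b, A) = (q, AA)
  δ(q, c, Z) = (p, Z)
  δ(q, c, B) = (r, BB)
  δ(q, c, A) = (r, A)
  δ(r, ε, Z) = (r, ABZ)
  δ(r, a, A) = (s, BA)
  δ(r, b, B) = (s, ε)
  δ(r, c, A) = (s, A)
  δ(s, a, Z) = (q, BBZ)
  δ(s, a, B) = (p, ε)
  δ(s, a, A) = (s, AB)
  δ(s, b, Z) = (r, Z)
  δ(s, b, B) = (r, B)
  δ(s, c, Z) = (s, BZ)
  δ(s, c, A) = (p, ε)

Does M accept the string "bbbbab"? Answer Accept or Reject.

Reject

(p, bbbbab, Z)
  read b, top Z: go to p, push BBZ → (p, bbbab, BBZ)
  read b, top B: go to r, push BB → (r, bbab, BBBZ)
  read b, top B: go to s, push ε → (s, bab, BBZ)
  read b, top B: go to r, push B → (r, ab, BBZ)
No transition applies at (r, ab, BBZ); input not fully consumed.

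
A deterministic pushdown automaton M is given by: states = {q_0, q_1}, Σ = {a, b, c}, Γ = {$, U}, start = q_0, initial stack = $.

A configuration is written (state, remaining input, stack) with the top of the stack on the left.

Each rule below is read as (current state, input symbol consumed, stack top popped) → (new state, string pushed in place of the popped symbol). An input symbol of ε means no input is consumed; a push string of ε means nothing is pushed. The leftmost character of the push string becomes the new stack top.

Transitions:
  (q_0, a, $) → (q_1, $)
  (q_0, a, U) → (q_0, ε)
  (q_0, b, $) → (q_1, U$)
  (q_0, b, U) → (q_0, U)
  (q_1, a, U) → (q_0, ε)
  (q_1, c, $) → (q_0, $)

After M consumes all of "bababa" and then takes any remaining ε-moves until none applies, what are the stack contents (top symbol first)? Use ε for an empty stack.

(q_0, bababa, $)
  read b, top $: go to q_1, push U$ → (q_1, ababa, U$)
  read a, top U: go to q_0, push ε → (q_0, baba, $)
  read b, top $: go to q_1, push U$ → (q_1, aba, U$)
  read a, top U: go to q_0, push ε → (q_0, ba, $)
  read b, top $: go to q_1, push U$ → (q_1, a, U$)
  read a, top U: go to q_0, push ε → (q_0, ε, $)
All input consumed in state q_0 with stack $.

$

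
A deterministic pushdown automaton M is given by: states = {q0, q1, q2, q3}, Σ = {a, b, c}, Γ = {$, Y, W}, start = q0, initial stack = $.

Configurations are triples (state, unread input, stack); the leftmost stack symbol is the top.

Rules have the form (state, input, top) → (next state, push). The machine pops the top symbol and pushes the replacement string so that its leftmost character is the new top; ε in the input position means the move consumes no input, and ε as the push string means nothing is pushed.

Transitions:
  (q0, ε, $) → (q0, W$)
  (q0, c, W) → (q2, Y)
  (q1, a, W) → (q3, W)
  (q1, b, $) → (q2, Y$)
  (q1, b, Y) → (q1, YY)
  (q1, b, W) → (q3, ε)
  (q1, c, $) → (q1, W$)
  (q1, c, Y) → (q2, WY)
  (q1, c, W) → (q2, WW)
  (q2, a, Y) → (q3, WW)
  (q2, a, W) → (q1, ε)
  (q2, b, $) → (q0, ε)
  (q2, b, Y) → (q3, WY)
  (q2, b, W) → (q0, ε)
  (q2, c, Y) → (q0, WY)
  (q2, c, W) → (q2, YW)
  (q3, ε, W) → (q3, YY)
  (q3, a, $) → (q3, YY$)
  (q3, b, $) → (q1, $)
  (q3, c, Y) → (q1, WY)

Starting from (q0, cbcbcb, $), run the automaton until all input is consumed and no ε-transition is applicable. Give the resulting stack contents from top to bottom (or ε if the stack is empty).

(q0, cbcbcb, $)
  ε-move, top $: go to q0, push W$ → (q0, cbcbcb, W$)
  read c, top W: go to q2, push Y → (q2, bcbcb, Y$)
  read b, top Y: go to q3, push WY → (q3, cbcb, WY$)
  ε-move, top W: go to q3, push YY → (q3, cbcb, YYY$)
  read c, top Y: go to q1, push WY → (q1, bcb, WYYY$)
  read b, top W: go to q3, push ε → (q3, cb, YYY$)
  read c, top Y: go to q1, push WY → (q1, b, WYYY$)
  read b, top W: go to q3, push ε → (q3, ε, YYY$)
All input consumed in state q3 with stack YYY$.

YYY$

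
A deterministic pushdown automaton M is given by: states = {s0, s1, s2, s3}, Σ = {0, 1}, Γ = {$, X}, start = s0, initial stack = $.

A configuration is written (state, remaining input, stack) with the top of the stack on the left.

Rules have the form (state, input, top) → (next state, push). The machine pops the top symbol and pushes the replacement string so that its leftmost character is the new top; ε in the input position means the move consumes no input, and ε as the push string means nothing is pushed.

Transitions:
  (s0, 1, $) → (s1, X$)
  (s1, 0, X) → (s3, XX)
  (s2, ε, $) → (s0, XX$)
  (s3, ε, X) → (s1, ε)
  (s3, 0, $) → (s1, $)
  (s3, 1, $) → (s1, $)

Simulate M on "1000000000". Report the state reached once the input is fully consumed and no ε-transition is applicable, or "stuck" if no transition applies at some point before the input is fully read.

(s0, 1000000000, $) ⊢ (s1, 000000000, X$) ⊢ (s3, 00000000, XX$) ⊢ (s1, 00000000, X$) ⊢ (s3, 0000000, XX$) ⊢ (s1, 0000000, X$) ⊢ (s3, 000000, XX$) ⊢ (s1, 000000, X$) ⊢ (s3, 00000, XX$) ⊢ (s1, 00000, X$) ⊢ (s3, 0000, XX$) ⊢ (s1, 0000, X$) ⊢ (s3, 000, XX$) ⊢ (s1, 000, X$) ⊢ (s3, 00, XX$) ⊢ (s1, 00, X$) ⊢ (s3, 0, XX$) ⊢ (s1, 0, X$) ⊢ (s3, ε, XX$) ⊢ (s1, ε, X$)
All input consumed; M is in state s1.

s1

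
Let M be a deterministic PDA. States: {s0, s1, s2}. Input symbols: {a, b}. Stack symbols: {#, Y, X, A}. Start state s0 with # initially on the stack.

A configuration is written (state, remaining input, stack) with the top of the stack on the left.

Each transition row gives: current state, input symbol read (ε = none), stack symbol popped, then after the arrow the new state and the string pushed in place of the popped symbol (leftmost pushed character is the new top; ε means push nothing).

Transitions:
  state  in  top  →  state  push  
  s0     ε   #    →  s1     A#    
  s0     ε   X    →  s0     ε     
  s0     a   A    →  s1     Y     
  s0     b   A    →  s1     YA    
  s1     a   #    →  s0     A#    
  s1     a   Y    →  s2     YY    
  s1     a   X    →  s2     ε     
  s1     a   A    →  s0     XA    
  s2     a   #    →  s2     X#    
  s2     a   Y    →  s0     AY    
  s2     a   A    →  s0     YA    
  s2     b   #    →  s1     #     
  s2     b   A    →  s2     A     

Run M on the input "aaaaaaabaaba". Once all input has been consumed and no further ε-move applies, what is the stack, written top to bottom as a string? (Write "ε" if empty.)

(s0, aaaaaaabaaba, #)
  ε-move, top #: go to s1, push A# → (s1, aaaaaaabaaba, A#)
  read a, top A: go to s0, push XA → (s0, aaaaaabaaba, XA#)
  ε-move, top X: go to s0, push ε → (s0, aaaaaabaaba, A#)
  read a, top A: go to s1, push Y → (s1, aaaaabaaba, Y#)
  read a, top Y: go to s2, push YY → (s2, aaaabaaba, YY#)
  read a, top Y: go to s0, push AY → (s0, aaabaaba, AYY#)
  read a, top A: go to s1, push Y → (s1, aabaaba, YYY#)
  read a, top Y: go to s2, push YY → (s2, abaaba, YYYY#)
  read a, top Y: go to s0, push AY → (s0, baaba, AYYYY#)
  read b, top A: go to s1, push YA → (s1, aaba, YAYYYY#)
  read a, top Y: go to s2, push YY → (s2, aba, YYAYYYY#)
  read a, top Y: go to s0, push AY → (s0, ba, AYYAYYYY#)
  read b, top A: go to s1, push YA → (s1, a, YAYYAYYYY#)
  read a, top Y: go to s2, push YY → (s2, ε, YYAYYAYYYY#)
All input consumed in state s2 with stack YYAYYAYYYY#.

YYAYYAYYYY#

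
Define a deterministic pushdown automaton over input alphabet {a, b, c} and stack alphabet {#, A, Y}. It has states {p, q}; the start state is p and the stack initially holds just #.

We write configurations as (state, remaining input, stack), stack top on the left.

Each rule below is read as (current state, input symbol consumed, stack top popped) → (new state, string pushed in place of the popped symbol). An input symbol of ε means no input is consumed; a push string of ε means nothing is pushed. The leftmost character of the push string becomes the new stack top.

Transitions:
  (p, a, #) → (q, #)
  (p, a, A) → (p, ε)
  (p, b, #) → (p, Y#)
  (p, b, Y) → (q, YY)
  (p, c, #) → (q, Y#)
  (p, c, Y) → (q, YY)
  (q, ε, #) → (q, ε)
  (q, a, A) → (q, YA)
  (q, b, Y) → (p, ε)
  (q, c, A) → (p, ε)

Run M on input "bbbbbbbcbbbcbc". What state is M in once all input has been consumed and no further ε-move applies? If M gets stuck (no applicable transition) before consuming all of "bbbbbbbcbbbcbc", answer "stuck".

q

(p, bbbbbbbcbbbcbc, #)
  read b, top #: go to p, push Y# → (p, bbbbbbcbbbcbc, Y#)
  read b, top Y: go to q, push YY → (q, bbbbbcbbbcbc, YY#)
  read b, top Y: go to p, push ε → (p, bbbbcbbbcbc, Y#)
  read b, top Y: go to q, push YY → (q, bbbcbbbcbc, YY#)
  read b, top Y: go to p, push ε → (p, bbcbbbcbc, Y#)
  read b, top Y: go to q, push YY → (q, bcbbbcbc, YY#)
  read b, top Y: go to p, push ε → (p, cbbbcbc, Y#)
  read c, top Y: go to q, push YY → (q, bbbcbc, YY#)
  read b, top Y: go to p, push ε → (p, bbcbc, Y#)
  read b, top Y: go to q, push YY → (q, bcbc, YY#)
  read b, top Y: go to p, push ε → (p, cbc, Y#)
  read c, top Y: go to q, push YY → (q, bc, YY#)
  read b, top Y: go to p, push ε → (p, c, Y#)
  read c, top Y: go to q, push YY → (q, ε, YY#)
All input consumed; M is in state q.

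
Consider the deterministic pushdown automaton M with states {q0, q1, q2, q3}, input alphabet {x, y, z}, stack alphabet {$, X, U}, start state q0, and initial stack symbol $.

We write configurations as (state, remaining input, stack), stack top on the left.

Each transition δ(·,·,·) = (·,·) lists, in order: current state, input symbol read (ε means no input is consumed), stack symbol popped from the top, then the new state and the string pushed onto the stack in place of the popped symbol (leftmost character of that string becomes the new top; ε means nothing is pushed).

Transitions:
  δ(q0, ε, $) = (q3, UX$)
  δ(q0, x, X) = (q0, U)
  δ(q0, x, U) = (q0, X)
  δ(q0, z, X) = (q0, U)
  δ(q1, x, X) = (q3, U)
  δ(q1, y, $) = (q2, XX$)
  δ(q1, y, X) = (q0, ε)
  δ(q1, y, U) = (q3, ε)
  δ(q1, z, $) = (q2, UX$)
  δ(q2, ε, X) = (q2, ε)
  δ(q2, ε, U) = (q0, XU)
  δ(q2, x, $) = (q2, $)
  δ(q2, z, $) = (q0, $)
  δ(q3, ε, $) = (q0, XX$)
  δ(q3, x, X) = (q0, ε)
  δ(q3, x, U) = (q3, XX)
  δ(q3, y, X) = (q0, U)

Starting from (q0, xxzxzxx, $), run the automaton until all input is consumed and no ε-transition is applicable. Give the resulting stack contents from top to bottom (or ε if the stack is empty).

UX$

(q0, xxzxzxx, $)
  ε-move, top $: go to q3, push UX$ → (q3, xxzxzxx, UX$)
  read x, top U: go to q3, push XX → (q3, xzxzxx, XXX$)
  read x, top X: go to q0, push ε → (q0, zxzxx, XX$)
  read z, top X: go to q0, push U → (q0, xzxx, UX$)
  read x, top U: go to q0, push X → (q0, zxx, XX$)
  read z, top X: go to q0, push U → (q0, xx, UX$)
  read x, top U: go to q0, push X → (q0, x, XX$)
  read x, top X: go to q0, push U → (q0, ε, UX$)
All input consumed in state q0 with stack UX$.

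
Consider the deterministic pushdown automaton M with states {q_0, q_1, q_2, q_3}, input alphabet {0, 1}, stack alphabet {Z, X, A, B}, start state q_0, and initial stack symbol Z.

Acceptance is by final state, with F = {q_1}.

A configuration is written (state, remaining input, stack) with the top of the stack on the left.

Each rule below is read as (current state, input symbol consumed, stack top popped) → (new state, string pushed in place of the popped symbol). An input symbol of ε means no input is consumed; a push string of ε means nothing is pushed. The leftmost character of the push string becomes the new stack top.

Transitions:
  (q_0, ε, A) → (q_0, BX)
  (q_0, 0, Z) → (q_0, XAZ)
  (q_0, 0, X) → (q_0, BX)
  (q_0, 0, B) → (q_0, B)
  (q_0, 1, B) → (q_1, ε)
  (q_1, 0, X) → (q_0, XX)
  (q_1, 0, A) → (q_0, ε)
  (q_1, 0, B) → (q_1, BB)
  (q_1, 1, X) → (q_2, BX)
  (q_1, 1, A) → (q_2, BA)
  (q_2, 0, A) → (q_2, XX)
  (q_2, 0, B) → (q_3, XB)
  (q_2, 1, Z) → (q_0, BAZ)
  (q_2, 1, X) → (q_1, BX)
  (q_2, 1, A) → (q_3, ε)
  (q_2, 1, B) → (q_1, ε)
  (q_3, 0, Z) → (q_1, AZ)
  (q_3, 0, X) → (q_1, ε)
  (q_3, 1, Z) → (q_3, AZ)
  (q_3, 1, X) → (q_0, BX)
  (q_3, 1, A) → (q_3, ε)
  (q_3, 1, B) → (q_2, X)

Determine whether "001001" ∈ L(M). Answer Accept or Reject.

Accept

(q_0, 001001, Z)
  read 0, top Z: go to q_0, push XAZ → (q_0, 01001, XAZ)
  read 0, top X: go to q_0, push BX → (q_0, 1001, BXAZ)
  read 1, top B: go to q_1, push ε → (q_1, 001, XAZ)
  read 0, top X: go to q_0, push XX → (q_0, 01, XXAZ)
  read 0, top X: go to q_0, push BX → (q_0, 1, BXXAZ)
  read 1, top B: go to q_1, push ε → (q_1, ε, XXAZ)
All input consumed; state q_1 ∈ F.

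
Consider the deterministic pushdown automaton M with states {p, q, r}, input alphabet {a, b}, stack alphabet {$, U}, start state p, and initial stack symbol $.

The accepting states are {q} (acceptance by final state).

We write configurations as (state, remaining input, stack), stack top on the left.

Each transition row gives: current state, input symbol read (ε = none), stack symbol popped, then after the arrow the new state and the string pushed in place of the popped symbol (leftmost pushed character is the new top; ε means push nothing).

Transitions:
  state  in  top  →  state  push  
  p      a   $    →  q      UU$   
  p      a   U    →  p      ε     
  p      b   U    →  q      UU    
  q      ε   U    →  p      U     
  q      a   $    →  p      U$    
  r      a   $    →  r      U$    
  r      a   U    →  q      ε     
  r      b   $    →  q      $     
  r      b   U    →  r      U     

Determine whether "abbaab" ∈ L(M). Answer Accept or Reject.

(p, abbaab, $) ⊢ (q, bbaab, UU$) ⊢ (p, bbaab, UU$) ⊢ (q, baab, UUU$) ⊢ (p, baab, UUU$) ⊢ (q, aab, UUUU$) ⊢ (p, aab, UUUU$) ⊢ (p, ab, UUU$) ⊢ (p, b, UU$) ⊢ (q, ε, UUU$)
All input consumed; state q ∈ F.

Accept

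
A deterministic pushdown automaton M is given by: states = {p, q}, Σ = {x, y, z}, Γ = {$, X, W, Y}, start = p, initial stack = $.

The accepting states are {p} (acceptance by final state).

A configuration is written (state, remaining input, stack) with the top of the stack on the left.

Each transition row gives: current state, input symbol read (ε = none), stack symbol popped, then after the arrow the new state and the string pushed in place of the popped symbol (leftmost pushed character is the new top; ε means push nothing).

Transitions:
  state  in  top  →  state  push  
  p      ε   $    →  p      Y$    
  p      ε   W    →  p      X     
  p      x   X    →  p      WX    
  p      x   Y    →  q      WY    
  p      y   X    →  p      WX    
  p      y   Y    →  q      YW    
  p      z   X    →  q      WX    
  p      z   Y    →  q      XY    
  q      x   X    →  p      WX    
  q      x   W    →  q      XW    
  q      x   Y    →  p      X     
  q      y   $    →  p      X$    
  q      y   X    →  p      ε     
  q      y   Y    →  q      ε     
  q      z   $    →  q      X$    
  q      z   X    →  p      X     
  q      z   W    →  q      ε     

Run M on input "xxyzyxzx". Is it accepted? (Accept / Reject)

Reject

(p, xxyzyxzx, $)
  ε-move, top $: go to p, push Y$ → (p, xxyzyxzx, Y$)
  read x, top Y: go to q, push WY → (q, xyzyxzx, WY$)
  read x, top W: go to q, push XW → (q, yzyxzx, XWY$)
  read y, top X: go to p, push ε → (p, zyxzx, WY$)
  ε-move, top W: go to p, push X → (p, zyxzx, XY$)
  read z, top X: go to q, push WX → (q, yxzx, WXY$)
No transition applies at (q, yxzx, WXY$); input not fully consumed.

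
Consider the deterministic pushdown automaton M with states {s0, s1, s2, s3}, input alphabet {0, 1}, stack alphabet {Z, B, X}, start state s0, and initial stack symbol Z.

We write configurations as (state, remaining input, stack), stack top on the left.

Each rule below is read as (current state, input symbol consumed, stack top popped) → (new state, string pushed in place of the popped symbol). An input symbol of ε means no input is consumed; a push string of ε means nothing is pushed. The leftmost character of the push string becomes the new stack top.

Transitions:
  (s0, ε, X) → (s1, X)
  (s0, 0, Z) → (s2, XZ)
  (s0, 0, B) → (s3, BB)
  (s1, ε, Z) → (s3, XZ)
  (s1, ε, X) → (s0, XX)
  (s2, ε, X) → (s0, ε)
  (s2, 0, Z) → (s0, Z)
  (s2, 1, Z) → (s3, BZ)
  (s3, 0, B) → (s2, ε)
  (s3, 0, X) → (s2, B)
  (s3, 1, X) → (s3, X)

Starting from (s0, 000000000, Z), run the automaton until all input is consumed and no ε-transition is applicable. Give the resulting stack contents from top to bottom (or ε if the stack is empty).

Z

(s0, 000000000, Z)
  read 0, top Z: go to s2, push XZ → (s2, 00000000, XZ)
  ε-move, top X: go to s0, push ε → (s0, 00000000, Z)
  read 0, top Z: go to s2, push XZ → (s2, 0000000, XZ)
  ε-move, top X: go to s0, push ε → (s0, 0000000, Z)
  read 0, top Z: go to s2, push XZ → (s2, 000000, XZ)
  ε-move, top X: go to s0, push ε → (s0, 000000, Z)
  read 0, top Z: go to s2, push XZ → (s2, 00000, XZ)
  ε-move, top X: go to s0, push ε → (s0, 00000, Z)
  read 0, top Z: go to s2, push XZ → (s2, 0000, XZ)
  ε-move, top X: go to s0, push ε → (s0, 0000, Z)
  read 0, top Z: go to s2, push XZ → (s2, 000, XZ)
  ε-move, top X: go to s0, push ε → (s0, 000, Z)
  read 0, top Z: go to s2, push XZ → (s2, 00, XZ)
  ε-move, top X: go to s0, push ε → (s0, 00, Z)
  read 0, top Z: go to s2, push XZ → (s2, 0, XZ)
  ε-move, top X: go to s0, push ε → (s0, 0, Z)
  read 0, top Z: go to s2, push XZ → (s2, ε, XZ)
  ε-move, top X: go to s0, push ε → (s0, ε, Z)
All input consumed in state s0 with stack Z.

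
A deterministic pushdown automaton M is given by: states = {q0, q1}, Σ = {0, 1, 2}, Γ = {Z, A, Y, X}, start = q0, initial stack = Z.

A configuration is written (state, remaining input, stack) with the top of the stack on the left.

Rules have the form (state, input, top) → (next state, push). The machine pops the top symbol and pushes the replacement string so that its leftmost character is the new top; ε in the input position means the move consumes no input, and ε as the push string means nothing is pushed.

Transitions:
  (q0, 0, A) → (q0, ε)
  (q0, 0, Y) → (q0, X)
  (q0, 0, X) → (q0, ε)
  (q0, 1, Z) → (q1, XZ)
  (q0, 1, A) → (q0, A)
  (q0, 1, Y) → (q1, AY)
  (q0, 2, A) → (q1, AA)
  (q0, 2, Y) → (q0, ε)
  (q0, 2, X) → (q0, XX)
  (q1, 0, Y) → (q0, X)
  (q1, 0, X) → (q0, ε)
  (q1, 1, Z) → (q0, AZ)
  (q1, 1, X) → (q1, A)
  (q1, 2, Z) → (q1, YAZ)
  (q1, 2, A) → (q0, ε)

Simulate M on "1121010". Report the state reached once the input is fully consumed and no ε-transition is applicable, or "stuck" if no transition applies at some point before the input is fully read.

(q0, 1121010, Z)
  read 1, top Z: go to q1, push XZ → (q1, 121010, XZ)
  read 1, top X: go to q1, push A → (q1, 21010, AZ)
  read 2, top A: go to q0, push ε → (q0, 1010, Z)
  read 1, top Z: go to q1, push XZ → (q1, 010, XZ)
  read 0, top X: go to q0, push ε → (q0, 10, Z)
  read 1, top Z: go to q1, push XZ → (q1, 0, XZ)
  read 0, top X: go to q0, push ε → (q0, ε, Z)
All input consumed; M is in state q0.

q0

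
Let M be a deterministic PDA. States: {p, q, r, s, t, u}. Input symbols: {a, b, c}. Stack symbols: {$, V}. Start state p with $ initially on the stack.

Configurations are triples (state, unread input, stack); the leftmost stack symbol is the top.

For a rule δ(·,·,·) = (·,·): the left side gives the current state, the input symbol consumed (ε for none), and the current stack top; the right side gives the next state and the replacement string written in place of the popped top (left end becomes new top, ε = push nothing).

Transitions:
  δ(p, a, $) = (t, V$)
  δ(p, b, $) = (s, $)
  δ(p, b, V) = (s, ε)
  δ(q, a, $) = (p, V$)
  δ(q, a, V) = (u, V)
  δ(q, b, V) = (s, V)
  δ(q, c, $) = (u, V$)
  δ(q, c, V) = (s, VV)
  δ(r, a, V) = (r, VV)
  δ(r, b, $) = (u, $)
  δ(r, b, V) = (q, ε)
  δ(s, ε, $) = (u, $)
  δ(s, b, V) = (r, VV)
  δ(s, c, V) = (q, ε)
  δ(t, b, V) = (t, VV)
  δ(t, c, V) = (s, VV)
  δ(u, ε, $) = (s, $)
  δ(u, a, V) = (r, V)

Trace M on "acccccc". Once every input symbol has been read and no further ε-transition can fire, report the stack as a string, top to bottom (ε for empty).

V$

(p, acccccc, $)
  read a, top $: go to t, push V$ → (t, cccccc, V$)
  read c, top V: go to s, push VV → (s, ccccc, VV$)
  read c, top V: go to q, push ε → (q, cccc, V$)
  read c, top V: go to s, push VV → (s, ccc, VV$)
  read c, top V: go to q, push ε → (q, cc, V$)
  read c, top V: go to s, push VV → (s, c, VV$)
  read c, top V: go to q, push ε → (q, ε, V$)
All input consumed in state q with stack V$.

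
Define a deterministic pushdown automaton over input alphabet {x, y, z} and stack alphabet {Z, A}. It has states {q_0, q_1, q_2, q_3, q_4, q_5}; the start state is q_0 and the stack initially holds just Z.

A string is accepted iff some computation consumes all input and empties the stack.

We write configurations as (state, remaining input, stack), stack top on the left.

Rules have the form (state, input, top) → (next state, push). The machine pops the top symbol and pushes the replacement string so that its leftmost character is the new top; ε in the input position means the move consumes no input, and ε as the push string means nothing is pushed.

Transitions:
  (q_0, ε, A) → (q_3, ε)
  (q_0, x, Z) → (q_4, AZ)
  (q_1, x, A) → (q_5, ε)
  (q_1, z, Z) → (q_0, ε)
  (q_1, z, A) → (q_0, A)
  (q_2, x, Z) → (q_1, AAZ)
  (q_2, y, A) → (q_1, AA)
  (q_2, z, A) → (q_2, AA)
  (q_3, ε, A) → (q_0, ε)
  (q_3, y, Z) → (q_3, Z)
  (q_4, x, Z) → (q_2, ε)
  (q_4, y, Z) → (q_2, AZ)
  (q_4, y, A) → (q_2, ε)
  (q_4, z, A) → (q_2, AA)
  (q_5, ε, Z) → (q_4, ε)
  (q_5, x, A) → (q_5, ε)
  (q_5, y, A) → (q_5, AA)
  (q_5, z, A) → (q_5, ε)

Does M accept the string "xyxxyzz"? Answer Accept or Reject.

Accept

(q_0, xyxxyzz, Z)
  read x, top Z: go to q_4, push AZ → (q_4, yxxyzz, AZ)
  read y, top A: go to q_2, push ε → (q_2, xxyzz, Z)
  read x, top Z: go to q_1, push AAZ → (q_1, xyzz, AAZ)
  read x, top A: go to q_5, push ε → (q_5, yzz, AZ)
  read y, top A: go to q_5, push AA → (q_5, zz, AAZ)
  read z, top A: go to q_5, push ε → (q_5, z, AZ)
  read z, top A: go to q_5, push ε → (q_5, ε, Z)
  ε-move, top Z: go to q_4, push ε → (q_4, ε, ε)
All input consumed and the stack is empty.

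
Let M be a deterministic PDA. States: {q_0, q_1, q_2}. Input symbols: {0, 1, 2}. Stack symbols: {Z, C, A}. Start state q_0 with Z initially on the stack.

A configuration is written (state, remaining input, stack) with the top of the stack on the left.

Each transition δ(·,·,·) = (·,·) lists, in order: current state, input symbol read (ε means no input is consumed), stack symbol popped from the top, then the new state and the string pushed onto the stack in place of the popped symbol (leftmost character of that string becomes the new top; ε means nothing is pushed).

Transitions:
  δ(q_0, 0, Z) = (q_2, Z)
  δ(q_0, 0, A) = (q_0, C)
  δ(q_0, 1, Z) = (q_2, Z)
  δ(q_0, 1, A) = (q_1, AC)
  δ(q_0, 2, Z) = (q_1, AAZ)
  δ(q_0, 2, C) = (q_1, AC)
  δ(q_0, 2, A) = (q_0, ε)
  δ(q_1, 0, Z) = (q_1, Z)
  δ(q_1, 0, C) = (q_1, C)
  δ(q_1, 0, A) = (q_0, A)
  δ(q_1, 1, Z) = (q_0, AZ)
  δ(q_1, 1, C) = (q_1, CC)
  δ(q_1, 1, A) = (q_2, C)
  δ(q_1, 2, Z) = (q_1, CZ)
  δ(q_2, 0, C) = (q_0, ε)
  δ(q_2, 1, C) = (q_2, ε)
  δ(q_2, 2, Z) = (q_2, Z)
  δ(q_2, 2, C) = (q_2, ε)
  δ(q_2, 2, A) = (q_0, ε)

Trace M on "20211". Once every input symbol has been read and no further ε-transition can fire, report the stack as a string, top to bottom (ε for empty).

CCZ

(q_0, 20211, Z)
  read 2, top Z: go to q_1, push AAZ → (q_1, 0211, AAZ)
  read 0, top A: go to q_0, push A → (q_0, 211, AAZ)
  read 2, top A: go to q_0, push ε → (q_0, 11, AZ)
  read 1, top A: go to q_1, push AC → (q_1, 1, ACZ)
  read 1, top A: go to q_2, push C → (q_2, ε, CCZ)
All input consumed in state q_2 with stack CCZ.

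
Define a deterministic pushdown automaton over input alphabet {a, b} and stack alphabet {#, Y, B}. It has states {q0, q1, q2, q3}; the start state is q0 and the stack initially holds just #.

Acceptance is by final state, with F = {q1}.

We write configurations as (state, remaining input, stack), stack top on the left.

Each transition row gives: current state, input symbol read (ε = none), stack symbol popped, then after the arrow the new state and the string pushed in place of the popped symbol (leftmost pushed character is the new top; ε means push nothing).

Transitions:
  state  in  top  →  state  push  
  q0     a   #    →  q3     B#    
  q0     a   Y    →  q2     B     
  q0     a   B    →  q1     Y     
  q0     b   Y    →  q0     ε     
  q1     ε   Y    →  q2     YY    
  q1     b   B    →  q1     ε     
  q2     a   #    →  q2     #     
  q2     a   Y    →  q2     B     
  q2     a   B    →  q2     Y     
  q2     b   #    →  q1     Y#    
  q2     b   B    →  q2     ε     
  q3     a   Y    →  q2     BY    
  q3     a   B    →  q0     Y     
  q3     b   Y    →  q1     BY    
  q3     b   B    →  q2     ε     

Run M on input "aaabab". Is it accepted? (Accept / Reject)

Accept

(q0, aaabab, #)
  read a, top #: go to q3, push B# → (q3, aabab, B#)
  read a, top B: go to q0, push Y → (q0, abab, Y#)
  read a, top Y: go to q2, push B → (q2, bab, B#)
  read b, top B: go to q2, push ε → (q2, ab, #)
  read a, top #: go to q2, push # → (q2, b, #)
  read b, top #: go to q1, push Y# → (q1, ε, Y#)
All input consumed; state q1 ∈ F.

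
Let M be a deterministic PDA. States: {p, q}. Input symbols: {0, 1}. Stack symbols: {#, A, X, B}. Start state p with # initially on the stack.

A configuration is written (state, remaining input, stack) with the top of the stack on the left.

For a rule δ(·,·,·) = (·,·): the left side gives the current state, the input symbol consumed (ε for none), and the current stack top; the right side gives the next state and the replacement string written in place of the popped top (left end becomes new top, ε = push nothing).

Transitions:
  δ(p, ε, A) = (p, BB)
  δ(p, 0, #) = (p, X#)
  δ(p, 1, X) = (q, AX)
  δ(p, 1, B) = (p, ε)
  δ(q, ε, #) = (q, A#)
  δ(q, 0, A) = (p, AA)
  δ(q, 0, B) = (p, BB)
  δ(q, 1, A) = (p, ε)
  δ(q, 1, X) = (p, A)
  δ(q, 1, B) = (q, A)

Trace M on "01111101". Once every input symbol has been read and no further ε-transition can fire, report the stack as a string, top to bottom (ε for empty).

(p, 01111101, #)
  read 0, top #: go to p, push X# → (p, 1111101, X#)
  read 1, top X: go to q, push AX → (q, 111101, AX#)
  read 1, top A: go to p, push ε → (p, 11101, X#)
  read 1, top X: go to q, push AX → (q, 1101, AX#)
  read 1, top A: go to p, push ε → (p, 101, X#)
  read 1, top X: go to q, push AX → (q, 01, AX#)
  read 0, top A: go to p, push AA → (p, 1, AAX#)
  ε-move, top A: go to p, push BB → (p, 1, BBAX#)
  read 1, top B: go to p, push ε → (p, ε, BAX#)
All input consumed in state p with stack BAX#.

BAX#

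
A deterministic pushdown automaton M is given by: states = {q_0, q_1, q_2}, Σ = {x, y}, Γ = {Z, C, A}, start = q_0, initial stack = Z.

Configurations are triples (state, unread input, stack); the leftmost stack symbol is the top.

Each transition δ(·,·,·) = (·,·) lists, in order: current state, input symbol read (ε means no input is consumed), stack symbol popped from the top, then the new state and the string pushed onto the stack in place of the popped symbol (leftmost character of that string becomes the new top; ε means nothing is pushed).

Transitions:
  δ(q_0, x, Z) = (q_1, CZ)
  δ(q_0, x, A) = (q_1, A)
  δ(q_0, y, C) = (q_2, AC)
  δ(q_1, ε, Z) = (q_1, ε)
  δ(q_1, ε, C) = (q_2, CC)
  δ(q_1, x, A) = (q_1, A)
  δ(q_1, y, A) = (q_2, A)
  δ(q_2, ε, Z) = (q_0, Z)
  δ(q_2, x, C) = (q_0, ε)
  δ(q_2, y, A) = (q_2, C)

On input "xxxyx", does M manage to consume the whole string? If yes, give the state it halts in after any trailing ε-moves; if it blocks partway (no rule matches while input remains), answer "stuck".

stuck

(q_0, xxxyx, Z) ⊢ (q_1, xxyx, CZ) ⊢ (q_2, xxyx, CCZ) ⊢ (q_0, xyx, CZ)
No transition for (q_0, x, top C); M blocks with input xyx remaining.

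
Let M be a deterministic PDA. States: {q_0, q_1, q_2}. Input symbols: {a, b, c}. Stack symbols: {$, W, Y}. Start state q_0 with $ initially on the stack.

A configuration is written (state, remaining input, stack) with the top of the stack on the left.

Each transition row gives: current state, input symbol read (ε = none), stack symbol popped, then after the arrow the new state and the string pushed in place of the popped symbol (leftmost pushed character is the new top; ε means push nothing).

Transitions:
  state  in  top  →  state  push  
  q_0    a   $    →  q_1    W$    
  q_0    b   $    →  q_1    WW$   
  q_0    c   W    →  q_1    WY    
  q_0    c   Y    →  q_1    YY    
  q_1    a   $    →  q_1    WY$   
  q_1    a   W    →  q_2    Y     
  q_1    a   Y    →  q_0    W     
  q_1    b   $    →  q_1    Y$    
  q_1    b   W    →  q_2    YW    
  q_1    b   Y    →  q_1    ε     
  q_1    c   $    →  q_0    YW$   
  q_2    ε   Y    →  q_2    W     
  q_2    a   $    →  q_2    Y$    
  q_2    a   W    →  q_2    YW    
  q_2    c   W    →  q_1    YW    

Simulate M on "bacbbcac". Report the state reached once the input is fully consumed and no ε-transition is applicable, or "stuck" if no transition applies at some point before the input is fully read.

(q_0, bacbbcac, $) ⊢ (q_1, acbbcac, WW$) ⊢ (q_2, cbbcac, YW$) ⊢ (q_2, cbbcac, WW$) ⊢ (q_1, bbcac, YWW$) ⊢ (q_1, bcac, WW$) ⊢ (q_2, cac, YWW$) ⊢ (q_2, cac, WWW$) ⊢ (q_1, ac, YWWW$) ⊢ (q_0, c, WWWW$) ⊢ (q_1, ε, WYWWW$)
All input consumed; M is in state q_1.

q_1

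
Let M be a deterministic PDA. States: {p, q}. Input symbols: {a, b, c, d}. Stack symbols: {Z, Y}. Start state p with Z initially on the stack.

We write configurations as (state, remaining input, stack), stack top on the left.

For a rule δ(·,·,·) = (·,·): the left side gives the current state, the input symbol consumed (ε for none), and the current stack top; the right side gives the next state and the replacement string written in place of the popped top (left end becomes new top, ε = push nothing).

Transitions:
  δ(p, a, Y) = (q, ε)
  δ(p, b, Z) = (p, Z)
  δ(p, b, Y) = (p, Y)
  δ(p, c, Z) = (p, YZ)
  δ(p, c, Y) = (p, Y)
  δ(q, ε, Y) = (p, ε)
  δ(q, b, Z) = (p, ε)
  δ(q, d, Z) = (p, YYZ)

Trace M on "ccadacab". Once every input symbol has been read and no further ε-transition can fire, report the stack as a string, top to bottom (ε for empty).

ε

(p, ccadacab, Z)
  read c, top Z: go to p, push YZ → (p, cadacab, YZ)
  read c, top Y: go to p, push Y → (p, adacab, YZ)
  read a, top Y: go to q, push ε → (q, dacab, Z)
  read d, top Z: go to p, push YYZ → (p, acab, YYZ)
  read a, top Y: go to q, push ε → (q, cab, YZ)
  ε-move, top Y: go to p, push ε → (p, cab, Z)
  read c, top Z: go to p, push YZ → (p, ab, YZ)
  read a, top Y: go to q, push ε → (q, b, Z)
  read b, top Z: go to p, push ε → (p, ε, ε)
All input consumed in state p with stack ε.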